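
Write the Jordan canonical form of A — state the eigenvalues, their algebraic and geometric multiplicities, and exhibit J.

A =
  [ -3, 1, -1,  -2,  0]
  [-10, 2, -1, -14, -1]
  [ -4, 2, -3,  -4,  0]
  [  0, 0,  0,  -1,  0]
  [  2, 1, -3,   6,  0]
J_3(-1) ⊕ J_1(-1) ⊕ J_1(-1)

The characteristic polynomial is
  det(x·I − A) = x^5 + 5*x^4 + 10*x^3 + 10*x^2 + 5*x + 1 = (x + 1)^5

Eigenvalues and multiplicities (the geometric multiplicity of λ is n − rank(A − λI), which equals the number of Jordan blocks for λ):
  λ = -1: algebraic multiplicity = 5, geometric multiplicity = 3

Determining the block sizes for each eigenvalue:
  λ = -1: with am = 5 and gm = 3, the partition is not yet determined (e.g. several partitions of 5 into 3 parts exist). Let N = A − (-1)·I. Computing rank(N^1) = 2, rank(N^2) = 1, rank(N^3) = 0; the number of blocks of size ≥ j is rank(N^{j−1}) − rank(N^j), giving [3, 1, 1]. So we have 1 block(s) of size 3, 2 block(s) of size 1 → block sizes [3, 1, 1]

Assembling the blocks gives a Jordan form
J =
  [-1,  1,  0,  0,  0]
  [ 0, -1,  1,  0,  0]
  [ 0,  0, -1,  0,  0]
  [ 0,  0,  0, -1,  0]
  [ 0,  0,  0,  0, -1]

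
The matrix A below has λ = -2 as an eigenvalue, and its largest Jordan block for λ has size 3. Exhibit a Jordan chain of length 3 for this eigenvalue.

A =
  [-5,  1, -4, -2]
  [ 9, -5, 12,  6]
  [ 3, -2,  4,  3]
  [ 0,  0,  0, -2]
A Jordan chain for λ = -2 of length 3:
v_1 = (6, -18, -9, 0)ᵀ
v_2 = (-3, 9, 3, 0)ᵀ
v_3 = (1, 0, 0, 0)ᵀ

Let N = A − (-2)·I. We want v_3 with N^3 v_3 = 0 but N^2 v_3 ≠ 0; then v_{j-1} := N · v_j for j = 3, …, 2.

Pick v_3 = (1, 0, 0, 0)ᵀ.
Then v_2 = N · v_3 = (-3, 9, 3, 0)ᵀ.
Then v_1 = N · v_2 = (6, -18, -9, 0)ᵀ.

Sanity check: (A − (-2)·I) v_1 = (0, 0, 0, 0)ᵀ = 0. ✓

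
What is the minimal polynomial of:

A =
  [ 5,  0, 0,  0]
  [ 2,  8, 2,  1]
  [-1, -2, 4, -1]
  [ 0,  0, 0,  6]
x^3 - 17*x^2 + 96*x - 180

The characteristic polynomial is χ_A(x) = (x - 6)^3*(x - 5), so the eigenvalues are known. The minimal polynomial is
  m_A(x) = Π_λ (x − λ)^{k_λ}
where k_λ is the size of the *largest* Jordan block for λ (equivalently, the smallest k with (A − λI)^k v = 0 for every generalised eigenvector v of λ).

  λ = 5: largest Jordan block has size 1, contributing (x − 5)
  λ = 6: largest Jordan block has size 2, contributing (x − 6)^2

So m_A(x) = (x - 6)^2*(x - 5) = x^3 - 17*x^2 + 96*x - 180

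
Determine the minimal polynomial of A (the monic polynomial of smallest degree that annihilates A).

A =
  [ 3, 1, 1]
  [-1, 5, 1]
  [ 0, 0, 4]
x^2 - 8*x + 16

The characteristic polynomial is χ_A(x) = (x - 4)^3, so the eigenvalues are known. The minimal polynomial is
  m_A(x) = Π_λ (x − λ)^{k_λ}
where k_λ is the size of the *largest* Jordan block for λ (equivalently, the smallest k with (A − λI)^k v = 0 for every generalised eigenvector v of λ).

  λ = 4: largest Jordan block has size 2, contributing (x − 4)^2

So m_A(x) = (x - 4)^2 = x^2 - 8*x + 16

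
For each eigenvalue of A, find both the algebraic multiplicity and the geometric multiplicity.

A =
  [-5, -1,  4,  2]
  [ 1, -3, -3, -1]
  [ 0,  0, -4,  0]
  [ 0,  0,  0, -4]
λ = -4: alg = 4, geom = 2

Step 1 — factor the characteristic polynomial to read off the algebraic multiplicities:
  χ_A(x) = (x + 4)^4

Step 2 — compute geometric multiplicities via the rank-nullity identity g(λ) = n − rank(A − λI):
  rank(A − (-4)·I) = 2, so dim ker(A − (-4)·I) = n − 2 = 2

Summary:
  λ = -4: algebraic multiplicity = 4, geometric multiplicity = 2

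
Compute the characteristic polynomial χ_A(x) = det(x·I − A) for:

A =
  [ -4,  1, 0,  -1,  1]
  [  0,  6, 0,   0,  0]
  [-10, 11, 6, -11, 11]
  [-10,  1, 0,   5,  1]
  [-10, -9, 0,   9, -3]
x^5 - 10*x^4 - 20*x^3 + 360*x^2 - 3456

Expanding det(x·I − A) (e.g. by cofactor expansion or by noting that A is similar to its Jordan form J, which has the same characteristic polynomial as A) gives
  χ_A(x) = x^5 - 10*x^4 - 20*x^3 + 360*x^2 - 3456
which factors as (x - 6)^3*(x + 4)^2. The eigenvalues (with algebraic multiplicities) are λ = -4 with multiplicity 2, λ = 6 with multiplicity 3.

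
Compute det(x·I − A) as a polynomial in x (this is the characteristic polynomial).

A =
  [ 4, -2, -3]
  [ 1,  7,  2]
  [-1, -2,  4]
x^3 - 15*x^2 + 75*x - 125

Expanding det(x·I − A) (e.g. by cofactor expansion or by noting that A is similar to its Jordan form J, which has the same characteristic polynomial as A) gives
  χ_A(x) = x^3 - 15*x^2 + 75*x - 125
which factors as (x - 5)^3. The eigenvalues (with algebraic multiplicities) are λ = 5 with multiplicity 3.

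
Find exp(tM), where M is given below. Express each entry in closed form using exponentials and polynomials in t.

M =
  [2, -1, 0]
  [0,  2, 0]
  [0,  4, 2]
e^{tM} =
  [exp(2*t), -t*exp(2*t), 0]
  [0, exp(2*t), 0]
  [0, 4*t*exp(2*t), exp(2*t)]

Strategy: write M = P · J · P⁻¹ where J is a Jordan canonical form, so e^{tM} = P · e^{tJ} · P⁻¹, and e^{tJ} can be computed block-by-block.

M has Jordan form
J =
  [2, 1, 0]
  [0, 2, 0]
  [0, 0, 2]
(up to reordering of blocks).

Per-block formulas:
  For a 2×2 Jordan block J_2(2): exp(t · J_2(2)) = e^(2t)·(I + t·N), where N is the 2×2 nilpotent shift.
  For a 1×1 block at λ = 2: exp(t · [2]) = [e^(2t)].

After assembling e^{tJ} and conjugating by P, we get:

e^{tM} =
  [exp(2*t), -t*exp(2*t), 0]
  [0, exp(2*t), 0]
  [0, 4*t*exp(2*t), exp(2*t)]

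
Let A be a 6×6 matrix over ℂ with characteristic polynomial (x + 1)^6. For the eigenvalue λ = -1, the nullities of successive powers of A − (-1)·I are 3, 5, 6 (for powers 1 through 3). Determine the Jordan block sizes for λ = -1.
Block sizes for λ = -1: [3, 2, 1]

From the dimensions of kernels of powers, the number of Jordan blocks of size at least j is d_j − d_{j−1} where d_j = dim ker(N^j) (with d_0 = 0). Computing the differences gives [3, 2, 1].
The number of blocks of size exactly k is (#blocks of size ≥ k) − (#blocks of size ≥ k + 1), so the partition is: 1 block(s) of size 1, 1 block(s) of size 2, 1 block(s) of size 3.
In nonincreasing order the block sizes are [3, 2, 1].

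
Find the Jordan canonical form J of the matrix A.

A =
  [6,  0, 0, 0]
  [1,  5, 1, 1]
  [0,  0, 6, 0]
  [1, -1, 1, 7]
J_2(6) ⊕ J_1(6) ⊕ J_1(6)

The characteristic polynomial is
  det(x·I − A) = x^4 - 24*x^3 + 216*x^2 - 864*x + 1296 = (x - 6)^4

Eigenvalues and multiplicities (the geometric multiplicity of λ is n − rank(A − λI), which equals the number of Jordan blocks for λ):
  λ = 6: algebraic multiplicity = 4, geometric multiplicity = 3

Determining the block sizes for each eigenvalue:
  λ = 6: 3 blocks summing to 4 forces exactly one block of size 2 and the rest size 1 → block sizes [2, 1, 1]

Assembling the blocks gives a Jordan form
J =
  [6, 1, 0, 0]
  [0, 6, 0, 0]
  [0, 0, 6, 0]
  [0, 0, 0, 6]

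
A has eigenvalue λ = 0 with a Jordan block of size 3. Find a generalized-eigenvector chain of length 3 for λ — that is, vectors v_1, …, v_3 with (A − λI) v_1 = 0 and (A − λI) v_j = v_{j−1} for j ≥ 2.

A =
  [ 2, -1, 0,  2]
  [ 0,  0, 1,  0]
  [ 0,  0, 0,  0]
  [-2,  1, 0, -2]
A Jordan chain for λ = 0 of length 3:
v_1 = (-1, 0, 0, 1)ᵀ
v_2 = (0, 1, 0, 0)ᵀ
v_3 = (0, 0, 1, 0)ᵀ

Let N = A − (0)·I. We want v_3 with N^3 v_3 = 0 but N^2 v_3 ≠ 0; then v_{j-1} := N · v_j for j = 3, …, 2.

Pick v_3 = (0, 0, 1, 0)ᵀ.
Then v_2 = N · v_3 = (0, 1, 0, 0)ᵀ.
Then v_1 = N · v_2 = (-1, 0, 0, 1)ᵀ.

Sanity check: (A − (0)·I) v_1 = (0, 0, 0, 0)ᵀ = 0. ✓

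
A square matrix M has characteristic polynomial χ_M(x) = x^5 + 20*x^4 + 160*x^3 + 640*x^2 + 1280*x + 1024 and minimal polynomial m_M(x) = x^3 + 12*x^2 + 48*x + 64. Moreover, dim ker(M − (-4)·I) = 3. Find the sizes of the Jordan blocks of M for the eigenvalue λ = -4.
Block sizes for λ = -4: [3, 1, 1]

Step 1 — from the characteristic polynomial, algebraic multiplicity of λ = -4 is 5. From dim ker(M − (-4)·I) = 3, there are exactly 3 Jordan blocks for λ = -4.
Step 2 — from the minimal polynomial, the factor (x + 4)^3 tells us the largest block for λ = -4 has size 3.
Step 3 — with total size 5, 3 blocks, and largest block 3, the block sizes (in nonincreasing order) are [3, 1, 1].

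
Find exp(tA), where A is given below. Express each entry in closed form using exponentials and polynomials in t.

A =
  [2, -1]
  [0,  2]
e^{tA} =
  [exp(2*t), -t*exp(2*t)]
  [0, exp(2*t)]

Strategy: write A = P · J · P⁻¹ where J is a Jordan canonical form, so e^{tA} = P · e^{tJ} · P⁻¹, and e^{tJ} can be computed block-by-block.

A has Jordan form
J =
  [2, 1]
  [0, 2]
(up to reordering of blocks).

Per-block formulas:
  For a 2×2 Jordan block J_2(2): exp(t · J_2(2)) = e^(2t)·(I + t·N), where N is the 2×2 nilpotent shift.

After assembling e^{tJ} and conjugating by P, we get:

e^{tA} =
  [exp(2*t), -t*exp(2*t)]
  [0, exp(2*t)]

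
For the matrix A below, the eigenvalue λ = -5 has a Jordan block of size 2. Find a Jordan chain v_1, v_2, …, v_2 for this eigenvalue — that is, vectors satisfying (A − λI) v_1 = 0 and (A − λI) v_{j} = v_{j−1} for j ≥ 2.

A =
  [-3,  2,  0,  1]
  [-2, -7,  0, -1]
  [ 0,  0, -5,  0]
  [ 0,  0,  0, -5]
A Jordan chain for λ = -5 of length 2:
v_1 = (2, -2, 0, 0)ᵀ
v_2 = (1, 0, 0, 0)ᵀ

Let N = A − (-5)·I. We want v_2 with N^2 v_2 = 0 but N^1 v_2 ≠ 0; then v_{j-1} := N · v_j for j = 2, …, 2.

Pick v_2 = (1, 0, 0, 0)ᵀ.
Then v_1 = N · v_2 = (2, -2, 0, 0)ᵀ.

Sanity check: (A − (-5)·I) v_1 = (0, 0, 0, 0)ᵀ = 0. ✓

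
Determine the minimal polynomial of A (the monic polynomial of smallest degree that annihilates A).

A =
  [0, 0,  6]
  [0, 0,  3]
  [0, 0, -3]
x^2 + 3*x

The characteristic polynomial is χ_A(x) = x^2*(x + 3), so the eigenvalues are known. The minimal polynomial is
  m_A(x) = Π_λ (x − λ)^{k_λ}
where k_λ is the size of the *largest* Jordan block for λ (equivalently, the smallest k with (A − λI)^k v = 0 for every generalised eigenvector v of λ).

  λ = -3: largest Jordan block has size 1, contributing (x + 3)
  λ = 0: largest Jordan block has size 1, contributing (x − 0)

So m_A(x) = x*(x + 3) = x^2 + 3*x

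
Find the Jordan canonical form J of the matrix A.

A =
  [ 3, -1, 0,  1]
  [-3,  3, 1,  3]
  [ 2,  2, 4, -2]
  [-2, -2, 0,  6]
J_3(4) ⊕ J_1(4)

The characteristic polynomial is
  det(x·I − A) = x^4 - 16*x^3 + 96*x^2 - 256*x + 256 = (x - 4)^4

Eigenvalues and multiplicities (the geometric multiplicity of λ is n − rank(A − λI), which equals the number of Jordan blocks for λ):
  λ = 4: algebraic multiplicity = 4, geometric multiplicity = 2

Determining the block sizes for each eigenvalue:
  λ = 4: with am = 4 and gm = 2, the partition is not yet determined (e.g. several partitions of 4 into 2 parts exist). Let N = A − (4)·I. Computing rank(N^1) = 2, rank(N^2) = 1, rank(N^3) = 0; the number of blocks of size ≥ j is rank(N^{j−1}) − rank(N^j), giving [2, 1, 1]. So we have 1 block(s) of size 3, 1 block(s) of size 1 → block sizes [3, 1]

Assembling the blocks gives a Jordan form
J =
  [4, 1, 0, 0]
  [0, 4, 1, 0]
  [0, 0, 4, 0]
  [0, 0, 0, 4]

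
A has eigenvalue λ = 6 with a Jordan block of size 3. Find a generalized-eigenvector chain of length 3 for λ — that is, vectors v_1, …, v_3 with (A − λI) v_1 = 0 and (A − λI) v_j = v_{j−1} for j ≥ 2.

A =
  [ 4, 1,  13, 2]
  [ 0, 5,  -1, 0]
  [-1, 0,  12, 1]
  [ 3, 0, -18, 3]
A Jordan chain for λ = 6 of length 3:
v_1 = (-3, 1, -1, 3)ᵀ
v_2 = (-2, 0, -1, 3)ᵀ
v_3 = (1, 0, 0, 0)ᵀ

Let N = A − (6)·I. We want v_3 with N^3 v_3 = 0 but N^2 v_3 ≠ 0; then v_{j-1} := N · v_j for j = 3, …, 2.

Pick v_3 = (1, 0, 0, 0)ᵀ.
Then v_2 = N · v_3 = (-2, 0, -1, 3)ᵀ.
Then v_1 = N · v_2 = (-3, 1, -1, 3)ᵀ.

Sanity check: (A − (6)·I) v_1 = (0, 0, 0, 0)ᵀ = 0. ✓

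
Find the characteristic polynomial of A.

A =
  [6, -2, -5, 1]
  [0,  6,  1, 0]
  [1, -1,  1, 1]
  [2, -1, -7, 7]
x^4 - 20*x^3 + 150*x^2 - 500*x + 625

Expanding det(x·I − A) (e.g. by cofactor expansion or by noting that A is similar to its Jordan form J, which has the same characteristic polynomial as A) gives
  χ_A(x) = x^4 - 20*x^3 + 150*x^2 - 500*x + 625
which factors as (x - 5)^4. The eigenvalues (with algebraic multiplicities) are λ = 5 with multiplicity 4.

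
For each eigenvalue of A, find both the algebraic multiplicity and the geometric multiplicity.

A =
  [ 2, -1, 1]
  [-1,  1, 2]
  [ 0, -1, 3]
λ = 2: alg = 3, geom = 1

Step 1 — factor the characteristic polynomial to read off the algebraic multiplicities:
  χ_A(x) = (x - 2)^3

Step 2 — compute geometric multiplicities via the rank-nullity identity g(λ) = n − rank(A − λI):
  rank(A − (2)·I) = 2, so dim ker(A − (2)·I) = n − 2 = 1

Summary:
  λ = 2: algebraic multiplicity = 3, geometric multiplicity = 1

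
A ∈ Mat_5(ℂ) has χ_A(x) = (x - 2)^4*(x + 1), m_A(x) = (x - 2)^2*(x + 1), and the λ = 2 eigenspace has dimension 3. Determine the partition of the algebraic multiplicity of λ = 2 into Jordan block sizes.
Block sizes for λ = 2: [2, 1, 1]

Step 1 — from the characteristic polynomial, algebraic multiplicity of λ = 2 is 4. From dim ker(A − (2)·I) = 3, there are exactly 3 Jordan blocks for λ = 2.
Step 2 — from the minimal polynomial, the factor (x − 2)^2 tells us the largest block for λ = 2 has size 2.
Step 3 — with total size 4, 3 blocks, and largest block 2, the block sizes (in nonincreasing order) are [2, 1, 1].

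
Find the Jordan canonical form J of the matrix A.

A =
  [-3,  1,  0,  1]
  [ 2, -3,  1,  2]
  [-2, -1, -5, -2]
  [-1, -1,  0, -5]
J_3(-4) ⊕ J_1(-4)

The characteristic polynomial is
  det(x·I − A) = x^4 + 16*x^3 + 96*x^2 + 256*x + 256 = (x + 4)^4

Eigenvalues and multiplicities (the geometric multiplicity of λ is n − rank(A − λI), which equals the number of Jordan blocks for λ):
  λ = -4: algebraic multiplicity = 4, geometric multiplicity = 2

Determining the block sizes for each eigenvalue:
  λ = -4: with am = 4 and gm = 2, the partition is not yet determined (e.g. several partitions of 4 into 2 parts exist). Let N = A − (-4)·I. Computing rank(N^1) = 2, rank(N^2) = 1, rank(N^3) = 0; the number of blocks of size ≥ j is rank(N^{j−1}) − rank(N^j), giving [2, 1, 1]. So we have 1 block(s) of size 3, 1 block(s) of size 1 → block sizes [3, 1]

Assembling the blocks gives a Jordan form
J =
  [-4,  1,  0,  0]
  [ 0, -4,  1,  0]
  [ 0,  0, -4,  0]
  [ 0,  0,  0, -4]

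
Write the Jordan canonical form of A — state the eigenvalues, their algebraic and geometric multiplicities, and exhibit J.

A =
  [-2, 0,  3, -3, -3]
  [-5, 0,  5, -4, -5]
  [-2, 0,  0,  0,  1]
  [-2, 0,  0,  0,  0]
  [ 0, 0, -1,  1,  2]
J_1(-2) ⊕ J_2(0) ⊕ J_2(1)

The characteristic polynomial is
  det(x·I − A) = x^5 - 3*x^3 + 2*x^2 = x^2*(x - 1)^2*(x + 2)

Eigenvalues and multiplicities (the geometric multiplicity of λ is n − rank(A − λI), which equals the number of Jordan blocks for λ):
  λ = -2: algebraic multiplicity = 1, geometric multiplicity = 1
  λ = 0: algebraic multiplicity = 2, geometric multiplicity = 1
  λ = 1: algebraic multiplicity = 2, geometric multiplicity = 1

Determining the block sizes for each eigenvalue:
  λ = -2: one block (gm = 1), so the single block has size am = 1 → block sizes [1]
  λ = 0: one block (gm = 1), so the single block has size am = 2 → block sizes [2]
  λ = 1: one block (gm = 1), so the single block has size am = 2 → block sizes [2]

Assembling the blocks gives a Jordan form
J =
  [-2, 0, 0, 0, 0]
  [ 0, 0, 1, 0, 0]
  [ 0, 0, 0, 0, 0]
  [ 0, 0, 0, 1, 1]
  [ 0, 0, 0, 0, 1]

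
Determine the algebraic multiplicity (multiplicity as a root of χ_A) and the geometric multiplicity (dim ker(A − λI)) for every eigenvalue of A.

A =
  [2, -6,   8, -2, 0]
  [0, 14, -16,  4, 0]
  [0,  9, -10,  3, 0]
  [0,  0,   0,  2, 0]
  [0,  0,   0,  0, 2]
λ = 2: alg = 5, geom = 4

Step 1 — factor the characteristic polynomial to read off the algebraic multiplicities:
  χ_A(x) = (x - 2)^5

Step 2 — compute geometric multiplicities via the rank-nullity identity g(λ) = n − rank(A − λI):
  rank(A − (2)·I) = 1, so dim ker(A − (2)·I) = n − 1 = 4

Summary:
  λ = 2: algebraic multiplicity = 5, geometric multiplicity = 4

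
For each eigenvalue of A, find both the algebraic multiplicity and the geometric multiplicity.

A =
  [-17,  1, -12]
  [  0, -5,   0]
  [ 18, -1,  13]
λ = -5: alg = 2, geom = 1; λ = 1: alg = 1, geom = 1

Step 1 — factor the characteristic polynomial to read off the algebraic multiplicities:
  χ_A(x) = (x - 1)*(x + 5)^2

Step 2 — compute geometric multiplicities via the rank-nullity identity g(λ) = n − rank(A − λI):
  rank(A − (-5)·I) = 2, so dim ker(A − (-5)·I) = n − 2 = 1
  rank(A − (1)·I) = 2, so dim ker(A − (1)·I) = n − 2 = 1

Summary:
  λ = -5: algebraic multiplicity = 2, geometric multiplicity = 1
  λ = 1: algebraic multiplicity = 1, geometric multiplicity = 1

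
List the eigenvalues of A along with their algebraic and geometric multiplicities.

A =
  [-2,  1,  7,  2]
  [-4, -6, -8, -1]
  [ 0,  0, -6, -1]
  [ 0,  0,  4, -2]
λ = -4: alg = 4, geom = 2

Step 1 — factor the characteristic polynomial to read off the algebraic multiplicities:
  χ_A(x) = (x + 4)^4

Step 2 — compute geometric multiplicities via the rank-nullity identity g(λ) = n − rank(A − λI):
  rank(A − (-4)·I) = 2, so dim ker(A − (-4)·I) = n − 2 = 2

Summary:
  λ = -4: algebraic multiplicity = 4, geometric multiplicity = 2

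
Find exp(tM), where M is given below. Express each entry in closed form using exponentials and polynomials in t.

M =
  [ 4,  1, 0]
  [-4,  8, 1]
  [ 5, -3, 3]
e^{tM} =
  [-3*t^2*exp(5*t)/2 - t*exp(5*t) + exp(5*t), t^2*exp(5*t) + t*exp(5*t), t^2*exp(5*t)/2]
  [-3*t^2*exp(5*t)/2 - 4*t*exp(5*t), t^2*exp(5*t) + 3*t*exp(5*t) + exp(5*t), t^2*exp(5*t)/2 + t*exp(5*t)]
  [-3*t^2*exp(5*t)/2 + 5*t*exp(5*t), t^2*exp(5*t) - 3*t*exp(5*t), t^2*exp(5*t)/2 - 2*t*exp(5*t) + exp(5*t)]

Strategy: write M = P · J · P⁻¹ where J is a Jordan canonical form, so e^{tM} = P · e^{tJ} · P⁻¹, and e^{tJ} can be computed block-by-block.

M has Jordan form
J =
  [5, 1, 0]
  [0, 5, 1]
  [0, 0, 5]
(up to reordering of blocks).

Per-block formulas:
  For a 3×3 Jordan block J_3(5): exp(t · J_3(5)) = e^(5t)·(I + t·N + (t^2/2)·N^2), where N is the 3×3 nilpotent shift.

After assembling e^{tJ} and conjugating by P, we get:

e^{tM} =
  [-3*t^2*exp(5*t)/2 - t*exp(5*t) + exp(5*t), t^2*exp(5*t) + t*exp(5*t), t^2*exp(5*t)/2]
  [-3*t^2*exp(5*t)/2 - 4*t*exp(5*t), t^2*exp(5*t) + 3*t*exp(5*t) + exp(5*t), t^2*exp(5*t)/2 + t*exp(5*t)]
  [-3*t^2*exp(5*t)/2 + 5*t*exp(5*t), t^2*exp(5*t) - 3*t*exp(5*t), t^2*exp(5*t)/2 - 2*t*exp(5*t) + exp(5*t)]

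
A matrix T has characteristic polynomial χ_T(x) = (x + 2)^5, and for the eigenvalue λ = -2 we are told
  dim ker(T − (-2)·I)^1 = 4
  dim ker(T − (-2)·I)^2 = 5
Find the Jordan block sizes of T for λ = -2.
Block sizes for λ = -2: [2, 1, 1, 1]

From the dimensions of kernels of powers, the number of Jordan blocks of size at least j is d_j − d_{j−1} where d_j = dim ker(N^j) (with d_0 = 0). Computing the differences gives [4, 1].
The number of blocks of size exactly k is (#blocks of size ≥ k) − (#blocks of size ≥ k + 1), so the partition is: 3 block(s) of size 1, 1 block(s) of size 2.
In nonincreasing order the block sizes are [2, 1, 1, 1].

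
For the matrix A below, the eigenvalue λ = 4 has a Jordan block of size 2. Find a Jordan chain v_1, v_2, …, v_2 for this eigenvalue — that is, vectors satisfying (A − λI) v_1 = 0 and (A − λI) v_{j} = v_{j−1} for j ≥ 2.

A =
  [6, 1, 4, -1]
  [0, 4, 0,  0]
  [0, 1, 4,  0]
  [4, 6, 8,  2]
A Jordan chain for λ = 4 of length 2:
v_1 = (2, 0, 0, 4)ᵀ
v_2 = (1, 0, 0, 0)ᵀ

Let N = A − (4)·I. We want v_2 with N^2 v_2 = 0 but N^1 v_2 ≠ 0; then v_{j-1} := N · v_j for j = 2, …, 2.

Pick v_2 = (1, 0, 0, 0)ᵀ.
Then v_1 = N · v_2 = (2, 0, 0, 4)ᵀ.

Sanity check: (A − (4)·I) v_1 = (0, 0, 0, 0)ᵀ = 0. ✓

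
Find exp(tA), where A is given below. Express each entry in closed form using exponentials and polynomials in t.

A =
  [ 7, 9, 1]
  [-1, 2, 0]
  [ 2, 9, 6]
e^{tA} =
  [-3*t^2*exp(5*t)/2 + 2*t*exp(5*t) + exp(5*t), 9*t*exp(5*t), 3*t^2*exp(5*t)/2 + t*exp(5*t)]
  [t^2*exp(5*t)/2 - t*exp(5*t), -3*t*exp(5*t) + exp(5*t), -t^2*exp(5*t)/2]
  [-3*t^2*exp(5*t)/2 + 2*t*exp(5*t), 9*t*exp(5*t), 3*t^2*exp(5*t)/2 + t*exp(5*t) + exp(5*t)]

Strategy: write A = P · J · P⁻¹ where J is a Jordan canonical form, so e^{tA} = P · e^{tJ} · P⁻¹, and e^{tJ} can be computed block-by-block.

A has Jordan form
J =
  [5, 1, 0]
  [0, 5, 1]
  [0, 0, 5]
(up to reordering of blocks).

Per-block formulas:
  For a 3×3 Jordan block J_3(5): exp(t · J_3(5)) = e^(5t)·(I + t·N + (t^2/2)·N^2), where N is the 3×3 nilpotent shift.

After assembling e^{tJ} and conjugating by P, we get:

e^{tA} =
  [-3*t^2*exp(5*t)/2 + 2*t*exp(5*t) + exp(5*t), 9*t*exp(5*t), 3*t^2*exp(5*t)/2 + t*exp(5*t)]
  [t^2*exp(5*t)/2 - t*exp(5*t), -3*t*exp(5*t) + exp(5*t), -t^2*exp(5*t)/2]
  [-3*t^2*exp(5*t)/2 + 2*t*exp(5*t), 9*t*exp(5*t), 3*t^2*exp(5*t)/2 + t*exp(5*t) + exp(5*t)]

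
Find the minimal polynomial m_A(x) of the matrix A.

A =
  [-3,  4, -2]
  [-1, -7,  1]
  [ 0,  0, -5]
x^2 + 10*x + 25

The characteristic polynomial is χ_A(x) = (x + 5)^3, so the eigenvalues are known. The minimal polynomial is
  m_A(x) = Π_λ (x − λ)^{k_λ}
where k_λ is the size of the *largest* Jordan block for λ (equivalently, the smallest k with (A − λI)^k v = 0 for every generalised eigenvector v of λ).

  λ = -5: largest Jordan block has size 2, contributing (x + 5)^2

So m_A(x) = (x + 5)^2 = x^2 + 10*x + 25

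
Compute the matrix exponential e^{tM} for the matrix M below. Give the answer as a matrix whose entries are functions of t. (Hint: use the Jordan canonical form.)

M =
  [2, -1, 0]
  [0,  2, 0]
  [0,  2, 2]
e^{tM} =
  [exp(2*t), -t*exp(2*t), 0]
  [0, exp(2*t), 0]
  [0, 2*t*exp(2*t), exp(2*t)]

Strategy: write M = P · J · P⁻¹ where J is a Jordan canonical form, so e^{tM} = P · e^{tJ} · P⁻¹, and e^{tJ} can be computed block-by-block.

M has Jordan form
J =
  [2, 1, 0]
  [0, 2, 0]
  [0, 0, 2]
(up to reordering of blocks).

Per-block formulas:
  For a 2×2 Jordan block J_2(2): exp(t · J_2(2)) = e^(2t)·(I + t·N), where N is the 2×2 nilpotent shift.
  For a 1×1 block at λ = 2: exp(t · [2]) = [e^(2t)].

After assembling e^{tJ} and conjugating by P, we get:

e^{tM} =
  [exp(2*t), -t*exp(2*t), 0]
  [0, exp(2*t), 0]
  [0, 2*t*exp(2*t), exp(2*t)]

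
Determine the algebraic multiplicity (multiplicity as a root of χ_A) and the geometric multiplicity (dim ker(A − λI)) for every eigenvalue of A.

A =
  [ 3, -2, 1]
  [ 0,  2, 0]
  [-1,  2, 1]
λ = 2: alg = 3, geom = 2

Step 1 — factor the characteristic polynomial to read off the algebraic multiplicities:
  χ_A(x) = (x - 2)^3

Step 2 — compute geometric multiplicities via the rank-nullity identity g(λ) = n − rank(A − λI):
  rank(A − (2)·I) = 1, so dim ker(A − (2)·I) = n − 1 = 2

Summary:
  λ = 2: algebraic multiplicity = 3, geometric multiplicity = 2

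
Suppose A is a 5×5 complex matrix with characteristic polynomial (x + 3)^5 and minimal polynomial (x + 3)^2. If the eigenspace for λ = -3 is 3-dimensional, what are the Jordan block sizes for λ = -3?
Block sizes for λ = -3: [2, 2, 1]

Step 1 — from the characteristic polynomial, algebraic multiplicity of λ = -3 is 5. From dim ker(A − (-3)·I) = 3, there are exactly 3 Jordan blocks for λ = -3.
Step 2 — from the minimal polynomial, the factor (x + 3)^2 tells us the largest block for λ = -3 has size 2.
Step 3 — with total size 5, 3 blocks, and largest block 2, the block sizes (in nonincreasing order) are [2, 2, 1].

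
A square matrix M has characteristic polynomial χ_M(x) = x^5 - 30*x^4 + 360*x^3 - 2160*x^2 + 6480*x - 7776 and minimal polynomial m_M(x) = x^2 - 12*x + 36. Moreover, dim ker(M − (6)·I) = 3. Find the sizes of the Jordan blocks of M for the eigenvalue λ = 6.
Block sizes for λ = 6: [2, 2, 1]

Step 1 — from the characteristic polynomial, algebraic multiplicity of λ = 6 is 5. From dim ker(M − (6)·I) = 3, there are exactly 3 Jordan blocks for λ = 6.
Step 2 — from the minimal polynomial, the factor (x − 6)^2 tells us the largest block for λ = 6 has size 2.
Step 3 — with total size 5, 3 blocks, and largest block 2, the block sizes (in nonincreasing order) are [2, 2, 1].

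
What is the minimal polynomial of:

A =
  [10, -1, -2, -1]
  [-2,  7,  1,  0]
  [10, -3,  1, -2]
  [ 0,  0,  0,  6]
x^3 - 18*x^2 + 108*x - 216

The characteristic polynomial is χ_A(x) = (x - 6)^4, so the eigenvalues are known. The minimal polynomial is
  m_A(x) = Π_λ (x − λ)^{k_λ}
where k_λ is the size of the *largest* Jordan block for λ (equivalently, the smallest k with (A − λI)^k v = 0 for every generalised eigenvector v of λ).

  λ = 6: largest Jordan block has size 3, contributing (x − 6)^3

So m_A(x) = (x - 6)^3 = x^3 - 18*x^2 + 108*x - 216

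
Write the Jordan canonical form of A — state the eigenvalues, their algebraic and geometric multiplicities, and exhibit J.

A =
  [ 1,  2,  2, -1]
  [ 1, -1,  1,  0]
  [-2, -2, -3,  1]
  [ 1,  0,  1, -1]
J_3(-1) ⊕ J_1(-1)

The characteristic polynomial is
  det(x·I − A) = x^4 + 4*x^3 + 6*x^2 + 4*x + 1 = (x + 1)^4

Eigenvalues and multiplicities (the geometric multiplicity of λ is n − rank(A − λI), which equals the number of Jordan blocks for λ):
  λ = -1: algebraic multiplicity = 4, geometric multiplicity = 2

Determining the block sizes for each eigenvalue:
  λ = -1: with am = 4 and gm = 2, the partition is not yet determined (e.g. several partitions of 4 into 2 parts exist). Let N = A − (-1)·I. Computing rank(N^1) = 2, rank(N^2) = 1, rank(N^3) = 0; the number of blocks of size ≥ j is rank(N^{j−1}) − rank(N^j), giving [2, 1, 1]. So we have 1 block(s) of size 3, 1 block(s) of size 1 → block sizes [3, 1]

Assembling the blocks gives a Jordan form
J =
  [-1,  1,  0,  0]
  [ 0, -1,  1,  0]
  [ 0,  0, -1,  0]
  [ 0,  0,  0, -1]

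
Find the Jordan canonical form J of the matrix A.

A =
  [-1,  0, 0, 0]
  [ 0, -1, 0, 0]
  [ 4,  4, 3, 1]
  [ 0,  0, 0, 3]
J_1(-1) ⊕ J_1(-1) ⊕ J_2(3)

The characteristic polynomial is
  det(x·I − A) = x^4 - 4*x^3 - 2*x^2 + 12*x + 9 = (x - 3)^2*(x + 1)^2

Eigenvalues and multiplicities (the geometric multiplicity of λ is n − rank(A − λI), which equals the number of Jordan blocks for λ):
  λ = -1: algebraic multiplicity = 2, geometric multiplicity = 2
  λ = 3: algebraic multiplicity = 2, geometric multiplicity = 1

Determining the block sizes for each eigenvalue:
  λ = -1: gm = am = 2, so every block has size 1 → block sizes [1, 1]
  λ = 3: one block (gm = 1), so the single block has size am = 2 → block sizes [2]

Assembling the blocks gives a Jordan form
J =
  [-1,  0, 0, 0]
  [ 0, -1, 0, 0]
  [ 0,  0, 3, 1]
  [ 0,  0, 0, 3]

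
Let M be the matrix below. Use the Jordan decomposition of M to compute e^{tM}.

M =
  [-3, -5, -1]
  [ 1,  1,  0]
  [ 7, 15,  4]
e^{tM} =
  [4 - 3*exp(t), 5 - 5*exp(t), 1 - exp(t)]
  [-3*t*exp(t) + 4*exp(t) - 4, -5*t*exp(t) + 6*exp(t) - 5, -t*exp(t) + exp(t) - 1]
  [15*t*exp(t) - 8*exp(t) + 8, 25*t*exp(t) - 10*exp(t) + 10, 5*t*exp(t) - exp(t) + 2]

Strategy: write M = P · J · P⁻¹ where J is a Jordan canonical form, so e^{tM} = P · e^{tJ} · P⁻¹, and e^{tJ} can be computed block-by-block.

M has Jordan form
J =
  [0, 0, 0]
  [0, 1, 1]
  [0, 0, 1]
(up to reordering of blocks).

Per-block formulas:
  For a 2×2 Jordan block J_2(1): exp(t · J_2(1)) = e^(1t)·(I + t·N), where N is the 2×2 nilpotent shift.
  For a 1×1 block at λ = 0: exp(t · [0]) = [e^(0t)].

After assembling e^{tJ} and conjugating by P, we get:

e^{tM} =
  [4 - 3*exp(t), 5 - 5*exp(t), 1 - exp(t)]
  [-3*t*exp(t) + 4*exp(t) - 4, -5*t*exp(t) + 6*exp(t) - 5, -t*exp(t) + exp(t) - 1]
  [15*t*exp(t) - 8*exp(t) + 8, 25*t*exp(t) - 10*exp(t) + 10, 5*t*exp(t) - exp(t) + 2]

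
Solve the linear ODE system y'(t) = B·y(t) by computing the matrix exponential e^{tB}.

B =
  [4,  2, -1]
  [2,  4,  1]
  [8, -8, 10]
e^{tB} =
  [-2*t*exp(6*t) + exp(6*t), 2*t*exp(6*t), -t*exp(6*t)]
  [2*t*exp(6*t), -2*t*exp(6*t) + exp(6*t), t*exp(6*t)]
  [8*t*exp(6*t), -8*t*exp(6*t), 4*t*exp(6*t) + exp(6*t)]

Strategy: write B = P · J · P⁻¹ where J is a Jordan canonical form, so e^{tB} = P · e^{tJ} · P⁻¹, and e^{tJ} can be computed block-by-block.

B has Jordan form
J =
  [6, 1, 0]
  [0, 6, 0]
  [0, 0, 6]
(up to reordering of blocks).

Per-block formulas:
  For a 2×2 Jordan block J_2(6): exp(t · J_2(6)) = e^(6t)·(I + t·N), where N is the 2×2 nilpotent shift.
  For a 1×1 block at λ = 6: exp(t · [6]) = [e^(6t)].

After assembling e^{tJ} and conjugating by P, we get:

e^{tB} =
  [-2*t*exp(6*t) + exp(6*t), 2*t*exp(6*t), -t*exp(6*t)]
  [2*t*exp(6*t), -2*t*exp(6*t) + exp(6*t), t*exp(6*t)]
  [8*t*exp(6*t), -8*t*exp(6*t), 4*t*exp(6*t) + exp(6*t)]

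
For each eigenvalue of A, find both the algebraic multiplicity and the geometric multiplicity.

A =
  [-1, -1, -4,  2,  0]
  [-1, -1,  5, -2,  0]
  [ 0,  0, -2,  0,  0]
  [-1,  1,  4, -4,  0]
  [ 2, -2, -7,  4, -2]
λ = -2: alg = 5, geom = 3

Step 1 — factor the characteristic polynomial to read off the algebraic multiplicities:
  χ_A(x) = (x + 2)^5

Step 2 — compute geometric multiplicities via the rank-nullity identity g(λ) = n − rank(A − λI):
  rank(A − (-2)·I) = 2, so dim ker(A − (-2)·I) = n − 2 = 3

Summary:
  λ = -2: algebraic multiplicity = 5, geometric multiplicity = 3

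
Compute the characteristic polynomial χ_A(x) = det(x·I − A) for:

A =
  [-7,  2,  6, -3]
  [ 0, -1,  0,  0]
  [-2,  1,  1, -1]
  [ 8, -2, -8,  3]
x^4 + 4*x^3 + 6*x^2 + 4*x + 1

Expanding det(x·I − A) (e.g. by cofactor expansion or by noting that A is similar to its Jordan form J, which has the same characteristic polynomial as A) gives
  χ_A(x) = x^4 + 4*x^3 + 6*x^2 + 4*x + 1
which factors as (x + 1)^4. The eigenvalues (with algebraic multiplicities) are λ = -1 with multiplicity 4.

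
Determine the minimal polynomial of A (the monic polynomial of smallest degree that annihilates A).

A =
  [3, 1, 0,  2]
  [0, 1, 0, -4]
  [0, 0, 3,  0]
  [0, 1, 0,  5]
x^2 - 6*x + 9

The characteristic polynomial is χ_A(x) = (x - 3)^4, so the eigenvalues are known. The minimal polynomial is
  m_A(x) = Π_λ (x − λ)^{k_λ}
where k_λ is the size of the *largest* Jordan block for λ (equivalently, the smallest k with (A − λI)^k v = 0 for every generalised eigenvector v of λ).

  λ = 3: largest Jordan block has size 2, contributing (x − 3)^2

So m_A(x) = (x - 3)^2 = x^2 - 6*x + 9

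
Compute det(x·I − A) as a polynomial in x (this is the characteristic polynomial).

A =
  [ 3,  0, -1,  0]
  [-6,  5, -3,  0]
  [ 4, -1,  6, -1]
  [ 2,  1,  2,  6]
x^4 - 20*x^3 + 150*x^2 - 500*x + 625

Expanding det(x·I − A) (e.g. by cofactor expansion or by noting that A is similar to its Jordan form J, which has the same characteristic polynomial as A) gives
  χ_A(x) = x^4 - 20*x^3 + 150*x^2 - 500*x + 625
which factors as (x - 5)^4. The eigenvalues (with algebraic multiplicities) are λ = 5 with multiplicity 4.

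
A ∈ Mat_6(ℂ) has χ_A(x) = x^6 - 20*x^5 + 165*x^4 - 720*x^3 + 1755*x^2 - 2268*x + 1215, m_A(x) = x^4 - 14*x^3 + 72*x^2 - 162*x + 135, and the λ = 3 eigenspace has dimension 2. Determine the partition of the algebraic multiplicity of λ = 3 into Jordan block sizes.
Block sizes for λ = 3: [3, 2]

Step 1 — from the characteristic polynomial, algebraic multiplicity of λ = 3 is 5. From dim ker(A − (3)·I) = 2, there are exactly 2 Jordan blocks for λ = 3.
Step 2 — from the minimal polynomial, the factor (x − 3)^3 tells us the largest block for λ = 3 has size 3.
Step 3 — with total size 5, 2 blocks, and largest block 3, the block sizes (in nonincreasing order) are [3, 2].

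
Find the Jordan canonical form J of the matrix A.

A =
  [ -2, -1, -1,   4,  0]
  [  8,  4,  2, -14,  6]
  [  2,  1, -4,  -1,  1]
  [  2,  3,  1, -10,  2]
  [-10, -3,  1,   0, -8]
J_3(-4) ⊕ J_1(-4) ⊕ J_1(-4)

The characteristic polynomial is
  det(x·I − A) = x^5 + 20*x^4 + 160*x^3 + 640*x^2 + 1280*x + 1024 = (x + 4)^5

Eigenvalues and multiplicities (the geometric multiplicity of λ is n − rank(A − λI), which equals the number of Jordan blocks for λ):
  λ = -4: algebraic multiplicity = 5, geometric multiplicity = 3

Determining the block sizes for each eigenvalue:
  λ = -4: with am = 5 and gm = 3, the partition is not yet determined (e.g. several partitions of 5 into 3 parts exist). Let N = A − (-4)·I. Computing rank(N^1) = 2, rank(N^2) = 1, rank(N^3) = 0; the number of blocks of size ≥ j is rank(N^{j−1}) − rank(N^j), giving [3, 1, 1]. So we have 1 block(s) of size 3, 2 block(s) of size 1 → block sizes [3, 1, 1]

Assembling the blocks gives a Jordan form
J =
  [-4,  1,  0,  0,  0]
  [ 0, -4,  1,  0,  0]
  [ 0,  0, -4,  0,  0]
  [ 0,  0,  0, -4,  0]
  [ 0,  0,  0,  0, -4]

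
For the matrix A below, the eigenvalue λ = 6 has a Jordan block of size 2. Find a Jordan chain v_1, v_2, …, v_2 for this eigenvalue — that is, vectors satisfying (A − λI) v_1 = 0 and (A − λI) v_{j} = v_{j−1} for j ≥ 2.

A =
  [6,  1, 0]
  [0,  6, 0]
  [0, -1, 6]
A Jordan chain for λ = 6 of length 2:
v_1 = (1, 0, -1)ᵀ
v_2 = (0, 1, 0)ᵀ

Let N = A − (6)·I. We want v_2 with N^2 v_2 = 0 but N^1 v_2 ≠ 0; then v_{j-1} := N · v_j for j = 2, …, 2.

Pick v_2 = (0, 1, 0)ᵀ.
Then v_1 = N · v_2 = (1, 0, -1)ᵀ.

Sanity check: (A − (6)·I) v_1 = (0, 0, 0)ᵀ = 0. ✓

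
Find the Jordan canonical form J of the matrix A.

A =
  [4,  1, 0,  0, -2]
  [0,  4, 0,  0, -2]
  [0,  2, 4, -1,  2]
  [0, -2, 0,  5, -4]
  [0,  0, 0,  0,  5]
J_2(4) ⊕ J_1(4) ⊕ J_1(5) ⊕ J_1(5)

The characteristic polynomial is
  det(x·I − A) = x^5 - 22*x^4 + 193*x^3 - 844*x^2 + 1840*x - 1600 = (x - 5)^2*(x - 4)^3

Eigenvalues and multiplicities (the geometric multiplicity of λ is n − rank(A − λI), which equals the number of Jordan blocks for λ):
  λ = 4: algebraic multiplicity = 3, geometric multiplicity = 2
  λ = 5: algebraic multiplicity = 2, geometric multiplicity = 2

Determining the block sizes for each eigenvalue:
  λ = 4: 2 blocks summing to 3 forces exactly one block of size 2 and the rest size 1 → block sizes [2, 1]
  λ = 5: gm = am = 2, so every block has size 1 → block sizes [1, 1]

Assembling the blocks gives a Jordan form
J =
  [4, 1, 0, 0, 0]
  [0, 4, 0, 0, 0]
  [0, 0, 4, 0, 0]
  [0, 0, 0, 5, 0]
  [0, 0, 0, 0, 5]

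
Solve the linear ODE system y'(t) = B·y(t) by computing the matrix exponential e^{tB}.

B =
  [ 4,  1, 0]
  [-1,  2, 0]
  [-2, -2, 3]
e^{tB} =
  [t*exp(3*t) + exp(3*t), t*exp(3*t), 0]
  [-t*exp(3*t), -t*exp(3*t) + exp(3*t), 0]
  [-2*t*exp(3*t), -2*t*exp(3*t), exp(3*t)]

Strategy: write B = P · J · P⁻¹ where J is a Jordan canonical form, so e^{tB} = P · e^{tJ} · P⁻¹, and e^{tJ} can be computed block-by-block.

B has Jordan form
J =
  [3, 1, 0]
  [0, 3, 0]
  [0, 0, 3]
(up to reordering of blocks).

Per-block formulas:
  For a 1×1 block at λ = 3: exp(t · [3]) = [e^(3t)].
  For a 2×2 Jordan block J_2(3): exp(t · J_2(3)) = e^(3t)·(I + t·N), where N is the 2×2 nilpotent shift.

After assembling e^{tJ} and conjugating by P, we get:

e^{tB} =
  [t*exp(3*t) + exp(3*t), t*exp(3*t), 0]
  [-t*exp(3*t), -t*exp(3*t) + exp(3*t), 0]
  [-2*t*exp(3*t), -2*t*exp(3*t), exp(3*t)]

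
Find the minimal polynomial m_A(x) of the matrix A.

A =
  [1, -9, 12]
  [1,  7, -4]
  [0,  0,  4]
x^2 - 8*x + 16

The characteristic polynomial is χ_A(x) = (x - 4)^3, so the eigenvalues are known. The minimal polynomial is
  m_A(x) = Π_λ (x − λ)^{k_λ}
where k_λ is the size of the *largest* Jordan block for λ (equivalently, the smallest k with (A − λI)^k v = 0 for every generalised eigenvector v of λ).

  λ = 4: largest Jordan block has size 2, contributing (x − 4)^2

So m_A(x) = (x - 4)^2 = x^2 - 8*x + 16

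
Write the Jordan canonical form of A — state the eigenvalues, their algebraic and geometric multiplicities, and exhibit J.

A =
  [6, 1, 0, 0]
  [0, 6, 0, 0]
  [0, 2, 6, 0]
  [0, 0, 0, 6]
J_2(6) ⊕ J_1(6) ⊕ J_1(6)

The characteristic polynomial is
  det(x·I − A) = x^4 - 24*x^3 + 216*x^2 - 864*x + 1296 = (x - 6)^4

Eigenvalues and multiplicities (the geometric multiplicity of λ is n − rank(A − λI), which equals the number of Jordan blocks for λ):
  λ = 6: algebraic multiplicity = 4, geometric multiplicity = 3

Determining the block sizes for each eigenvalue:
  λ = 6: 3 blocks summing to 4 forces exactly one block of size 2 and the rest size 1 → block sizes [2, 1, 1]

Assembling the blocks gives a Jordan form
J =
  [6, 1, 0, 0]
  [0, 6, 0, 0]
  [0, 0, 6, 0]
  [0, 0, 0, 6]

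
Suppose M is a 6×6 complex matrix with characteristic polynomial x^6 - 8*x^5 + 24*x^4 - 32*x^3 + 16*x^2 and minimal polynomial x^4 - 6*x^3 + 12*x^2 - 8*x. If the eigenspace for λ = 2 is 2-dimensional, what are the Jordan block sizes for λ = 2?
Block sizes for λ = 2: [3, 1]

Step 1 — from the characteristic polynomial, algebraic multiplicity of λ = 2 is 4. From dim ker(M − (2)·I) = 2, there are exactly 2 Jordan blocks for λ = 2.
Step 2 — from the minimal polynomial, the factor (x − 2)^3 tells us the largest block for λ = 2 has size 3.
Step 3 — with total size 4, 2 blocks, and largest block 3, the block sizes (in nonincreasing order) are [3, 1].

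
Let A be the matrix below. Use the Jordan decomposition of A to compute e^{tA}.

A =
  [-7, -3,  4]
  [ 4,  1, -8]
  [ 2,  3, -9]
e^{tA} =
  [-2*t*exp(-5*t) + exp(-5*t), -3*t*exp(-5*t), 4*t*exp(-5*t)]
  [4*t*exp(-5*t), 6*t*exp(-5*t) + exp(-5*t), -8*t*exp(-5*t)]
  [2*t*exp(-5*t), 3*t*exp(-5*t), -4*t*exp(-5*t) + exp(-5*t)]

Strategy: write A = P · J · P⁻¹ where J is a Jordan canonical form, so e^{tA} = P · e^{tJ} · P⁻¹, and e^{tJ} can be computed block-by-block.

A has Jordan form
J =
  [-5,  1,  0]
  [ 0, -5,  0]
  [ 0,  0, -5]
(up to reordering of blocks).

Per-block formulas:
  For a 1×1 block at λ = -5: exp(t · [-5]) = [e^(-5t)].
  For a 2×2 Jordan block J_2(-5): exp(t · J_2(-5)) = e^(-5t)·(I + t·N), where N is the 2×2 nilpotent shift.

After assembling e^{tJ} and conjugating by P, we get:

e^{tA} =
  [-2*t*exp(-5*t) + exp(-5*t), -3*t*exp(-5*t), 4*t*exp(-5*t)]
  [4*t*exp(-5*t), 6*t*exp(-5*t) + exp(-5*t), -8*t*exp(-5*t)]
  [2*t*exp(-5*t), 3*t*exp(-5*t), -4*t*exp(-5*t) + exp(-5*t)]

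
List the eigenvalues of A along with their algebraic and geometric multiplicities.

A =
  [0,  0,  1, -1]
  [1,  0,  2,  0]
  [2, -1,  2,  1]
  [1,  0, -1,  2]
λ = 1: alg = 4, geom = 2

Step 1 — factor the characteristic polynomial to read off the algebraic multiplicities:
  χ_A(x) = (x - 1)^4

Step 2 — compute geometric multiplicities via the rank-nullity identity g(λ) = n − rank(A − λI):
  rank(A − (1)·I) = 2, so dim ker(A − (1)·I) = n − 2 = 2

Summary:
  λ = 1: algebraic multiplicity = 4, geometric multiplicity = 2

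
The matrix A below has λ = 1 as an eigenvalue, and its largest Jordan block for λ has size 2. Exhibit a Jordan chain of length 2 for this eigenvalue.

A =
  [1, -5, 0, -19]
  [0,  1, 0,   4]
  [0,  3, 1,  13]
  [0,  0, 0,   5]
A Jordan chain for λ = 1 of length 2:
v_1 = (-5, 0, 3, 0)ᵀ
v_2 = (0, 1, 0, 0)ᵀ

Let N = A − (1)·I. We want v_2 with N^2 v_2 = 0 but N^1 v_2 ≠ 0; then v_{j-1} := N · v_j for j = 2, …, 2.

Pick v_2 = (0, 1, 0, 0)ᵀ.
Then v_1 = N · v_2 = (-5, 0, 3, 0)ᵀ.

Sanity check: (A − (1)·I) v_1 = (0, 0, 0, 0)ᵀ = 0. ✓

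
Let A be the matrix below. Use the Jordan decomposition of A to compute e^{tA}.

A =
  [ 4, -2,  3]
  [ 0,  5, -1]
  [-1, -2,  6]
e^{tA} =
  [-t^2*exp(5*t) - t*exp(5*t) + exp(5*t), -2*t^2*exp(5*t) - 2*t*exp(5*t), t^2*exp(5*t) + 3*t*exp(5*t)]
  [t^2*exp(5*t)/2, t^2*exp(5*t) + exp(5*t), -t^2*exp(5*t)/2 - t*exp(5*t)]
  [-t*exp(5*t), -2*t*exp(5*t), t*exp(5*t) + exp(5*t)]

Strategy: write A = P · J · P⁻¹ where J is a Jordan canonical form, so e^{tA} = P · e^{tJ} · P⁻¹, and e^{tJ} can be computed block-by-block.

A has Jordan form
J =
  [5, 1, 0]
  [0, 5, 1]
  [0, 0, 5]
(up to reordering of blocks).

Per-block formulas:
  For a 3×3 Jordan block J_3(5): exp(t · J_3(5)) = e^(5t)·(I + t·N + (t^2/2)·N^2), where N is the 3×3 nilpotent shift.

After assembling e^{tJ} and conjugating by P, we get:

e^{tA} =
  [-t^2*exp(5*t) - t*exp(5*t) + exp(5*t), -2*t^2*exp(5*t) - 2*t*exp(5*t), t^2*exp(5*t) + 3*t*exp(5*t)]
  [t^2*exp(5*t)/2, t^2*exp(5*t) + exp(5*t), -t^2*exp(5*t)/2 - t*exp(5*t)]
  [-t*exp(5*t), -2*t*exp(5*t), t*exp(5*t) + exp(5*t)]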